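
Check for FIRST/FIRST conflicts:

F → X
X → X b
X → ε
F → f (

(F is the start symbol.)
A FIRST/FIRST conflict occurs when two productions N → α and N → β for the same non-terminal have FIRST(α) ∩ FIRST(β) ≠ ∅ (with ε ∈ FIRST of a nullable right-hand side, so two nullable alternatives also conflict).

FIRST sets of the non-terminals at (or reachable through a nullable prefix from) the front of some alternative:
  FIRST(X) = { 'b', ε }

Productions for F:
  F → X: FIRST = { 'b', ε }
  F → f (: FIRST = { 'f' }
Productions for X:
  X → X b: FIRST = { 'b' }
  X → ε: FIRST = { ε }

All alternatives of each non-terminal have pairwise disjoint FIRST sets.

Answer: No FIRST/FIRST conflicts.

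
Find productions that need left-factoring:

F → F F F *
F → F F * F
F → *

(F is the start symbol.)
Yes, F has productions with common prefix 'F F'

Left-factoring is needed when two productions for the same non-terminal
share a common prefix on the right-hand side.

Productions for F:
  F → F F F *
  F → F F * F
  F → *

Found common prefix 'F F' in productions for F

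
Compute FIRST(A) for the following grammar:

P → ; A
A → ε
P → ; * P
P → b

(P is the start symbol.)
{ ε }

From A → ε:
  - ε-production, so ε ∈ FIRST(A)

Collecting: FIRST(A) = { ε }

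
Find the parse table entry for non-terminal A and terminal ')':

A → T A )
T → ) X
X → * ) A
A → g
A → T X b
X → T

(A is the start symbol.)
A → T A ), A → T X b

To find M[A, ')'], we find productions for A where ')' is in the predict set (PREDICT(N → α) = (FIRST(α) \ {ε}) ∪ (FOLLOW(N) if α ⇒* ε)).

Relevant sets:
  FIRST(T) = { ')' }

A → T A ): PREDICT = { ')' }
  ')' is in predict set, so this production goes in M[A, ')']
A → g: PREDICT = { 'g' }
A → T X b: PREDICT = { ')' }
  ')' is in predict set, so this production goes in M[A, ')']

M[A, ')'] = A → T A ), A → T X b  (a multiply-defined cell — the grammar is not LL(1))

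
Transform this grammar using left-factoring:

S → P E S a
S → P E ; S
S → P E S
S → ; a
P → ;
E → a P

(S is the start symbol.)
Left-factoring transforms A → αβ₁ | αβ₂ into A → αA' and A' → β₁ | β₂
(α is the longest common prefix among the alternatives). Repeat until
no nonterminal has two alternatives with a common prefix.

Round 1: S has alternatives sharing prefix 'P E'. Introduce S': S → P E S'
  Add: S' → S a
  Add: S' → ; S
  Add: S' → S

Round 2: S' has alternatives sharing prefix 'S'. Introduce S'': S' → S S''
  Add: S'' → a
  Add: S'' → ε

No remaining common prefixes — done.

Resulting grammar:
S → P E S'
S' → S S''
S'' → a
S'' → ε
S' → ; S
S → ; a
P → ;
E → a P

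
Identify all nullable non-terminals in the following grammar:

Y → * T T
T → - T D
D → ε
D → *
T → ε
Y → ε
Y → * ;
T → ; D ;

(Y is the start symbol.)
A non-terminal is nullable if it can derive ε (the empty string): either it has an ε-production, or it has a production whose right-hand side consists entirely of nullable non-terminals.

ε-productions: D → ε, T → ε, Y → ε
So D, T, Y are immediately nullable.
Every non-terminal is now nullable.
Nullable = { 'D', 'T', 'Y' }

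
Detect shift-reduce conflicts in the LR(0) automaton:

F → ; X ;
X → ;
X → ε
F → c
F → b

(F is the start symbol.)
A shift-reduce conflict occurs when an LR(0) state has both:
  - a complete (reduce) item [A → α .] (dot at the end), and
  - a shift item [B → β . c γ] (dot before a terminal).

Augment with F' → F and build the canonical LR(0) collection (I0 = CLOSURE({[F' → . F]}), then GOTO on every symbol after a dot until no new states appear). It has 8 states:
  I0: { [F → . ; X ;], [F → . b], [F → . c], [F' → . F] }  — shift
  I1: { [F → ; . X ;], [X → . ;], [X → .] }  — shift, reduce
  I2: { [F' → F .] }  — accept
  I3: { [F → b .] }  — reduce
  I4: { [F → c .] }  — reduce
  I5: { [X → ; .] }  — reduce
  I6: { [F → ; X . ;] }  — shift
  I7: { [F → ; X ; .] }  — reduce

I1 contains reduce item [X → .] and shift item [X → . ;] — shift-reduce conflict.

Answer: Yes — I1: [X → .] vs [X → . ;]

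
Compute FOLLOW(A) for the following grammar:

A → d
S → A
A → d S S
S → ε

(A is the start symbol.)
{ $, 'd' }

To compute FOLLOW(A), find every occurrence of A on a right-hand side N → α A β: add FIRST(β) \ {ε}, and if β is empty or nullable also add FOLLOW(N). Iterate to a fixed point.

A is the start symbol, so $ ∈ FOLLOW(A).
In S → A: A is at the end, add FOLLOW(S)

The FOLLOW sets referred to above (computed the same way, to a fixed point):
  FOLLOW(S) = { $, 'd' }

Taking the union: FOLLOW(A) = { $, 'd' }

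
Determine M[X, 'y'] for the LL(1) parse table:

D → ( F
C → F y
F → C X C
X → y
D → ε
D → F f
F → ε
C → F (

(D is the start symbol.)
To find M[X, 'y'], we find productions for X where 'y' is in the predict set (PREDICT(N → α) = (FIRST(α) \ {ε}) ∪ (FOLLOW(N) if α ⇒* ε)).

X → y: PREDICT = { 'y' }
  'y' is in predict set, so this production goes in M[X, 'y']

M[X, 'y'] = X → y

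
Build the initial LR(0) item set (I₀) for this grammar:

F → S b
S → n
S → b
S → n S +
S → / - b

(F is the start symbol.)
First, augment the grammar with F' → F
I₀ = CLOSURE({ [F' → . F] }):
  [F' → . F] has the dot before F: add [F → . S b]
  [F → . S b] has the dot before S: add [S → . n], [S → . b], [S → . n S +], [S → . / - b]
No further items can be added.

I₀ = { [F → . S b], [F' → . F], [S → . / - b], [S → . b], [S → . n S +], [S → . n] }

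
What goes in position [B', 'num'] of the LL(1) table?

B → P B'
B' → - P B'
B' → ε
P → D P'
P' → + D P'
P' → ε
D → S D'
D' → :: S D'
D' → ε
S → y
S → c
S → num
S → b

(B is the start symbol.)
Empty (error entry)

To find M[B', 'num'], we find productions for B' where 'num' is in the predict set (PREDICT(N → α) = (FIRST(α) \ {ε}) ∪ (FOLLOW(N) if α ⇒* ε)).

Relevant sets:
  FOLLOW(B') = { $ }

B' → - P B': PREDICT = { '-' }
B' → ε: PREDICT = { $ }

M[B', 'num'] is empty (no production applies)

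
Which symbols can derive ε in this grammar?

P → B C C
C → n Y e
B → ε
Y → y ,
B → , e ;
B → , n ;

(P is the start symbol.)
A non-terminal is nullable if it can derive ε (the empty string): either it has an ε-production, or it has a production whose right-hand side consists entirely of nullable non-terminals.

ε-productions: B → ε
So B is immediately nullable.
No further non-terminal can be added: every production for the remaining non-terminals contains a terminal or a non-nullable non-terminal.
Nullable = { 'B' }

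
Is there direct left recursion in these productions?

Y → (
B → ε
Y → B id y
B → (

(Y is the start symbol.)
No direct left recursion

Y → (: starts with '('
B → ε: starts with ε
Y → B id y: starts with B
B → (: starts with '('

No direct left recursion found.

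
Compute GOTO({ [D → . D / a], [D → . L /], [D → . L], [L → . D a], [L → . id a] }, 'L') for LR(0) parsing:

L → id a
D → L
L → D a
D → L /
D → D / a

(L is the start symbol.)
{ [D → L . /], [D → L .] }

GOTO(I, 'L') = CLOSURE({ [A → αX.β] : [A → α.Xβ] ∈ I, X = 'L' })

Items with dot before 'L', with the dot advanced:
  [D → . L] → [D → L .]
  [D → . L /] → [D → L . /]
Closure adds nothing (no advanced item has the dot before a non-terminal).

GOTO = { [D → L . /], [D → L .] }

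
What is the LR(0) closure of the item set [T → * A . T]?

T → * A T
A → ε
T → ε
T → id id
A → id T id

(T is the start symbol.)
Start with: [T → * A . T]
  [T → * A . T] has the dot before T: add [T → . * A T], [T → .], [T → . id id]
No further items can be added.

CLOSURE = { [T → * A . T], [T → . * A T], [T → . id id], [T → .] }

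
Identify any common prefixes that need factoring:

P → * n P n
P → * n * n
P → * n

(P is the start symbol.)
Yes, P has productions with common prefix '* n'

Left-factoring is needed when two productions for the same non-terminal
share a common prefix on the right-hand side.

Productions for P:
  P → * n P n
  P → * n * n
  P → * n

Found common prefix '* n' in productions for P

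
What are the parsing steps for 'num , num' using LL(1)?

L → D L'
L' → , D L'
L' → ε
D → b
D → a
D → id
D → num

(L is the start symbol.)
LL(1) parsing maintains a stack (initially the start symbol over $) and the input. At each step: if the stack top is a terminal, match it against the current input token; if it is a non-terminal N, replace it with the RHS of M[N, lookahead] (the unique production whose predict set contains the lookahead).

Stack is shown with the top on the left.

Stack     Input        Action
-----------------------------
L $       num , num $  output L → D L'
D L' $    num , num $  output D → num
num L' $  num , num $  match 'num'
L' $      , num $      output L' → , D L'
, D L' $  , num $      match ','
D L' $    num $        output D → num
num L' $  num $        match 'num'
L' $      $            output L' → ε
$         $            accept

The string is accepted.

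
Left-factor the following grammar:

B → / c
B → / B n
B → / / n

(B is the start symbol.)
Left-factoring transforms A → αβ₁ | αβ₂ into A → αA' and A' → β₁ | β₂
(α is the longest common prefix among the alternatives). Repeat until
no nonterminal has two alternatives with a common prefix.

Round 1: B has alternatives sharing prefix '/'. Introduce B': B → / B'
  Add: B' → c
  Add: B' → B n
  Add: B' → / n

No remaining common prefixes — done.

Resulting grammar:
B → / B'
B' → c
B' → B n
B' → / n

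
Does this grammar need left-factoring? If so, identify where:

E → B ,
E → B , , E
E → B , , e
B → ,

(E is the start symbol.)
Left-factoring is needed when two productions for the same non-terminal
share a common prefix on the right-hand side.

Productions for E:
  E → B ,
  E → B , , E
  E → B , , e

Found common prefix 'B ,' in productions for E

Answer: Yes, E has productions with common prefix 'B ,'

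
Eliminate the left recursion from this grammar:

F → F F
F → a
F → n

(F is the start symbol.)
F → a F'
F → n F'
F' → F F'
F' → ε

F is directly left-recursive. The standard transformation for
  A → A α₁ | ... | A α_m | β₁ | ... | β_n
is
  A  → β₁ A' | ... | β_n A'
  A' → α₁ A' | ... | α_m A' | ε

F → a becomes F → a F'
F → n becomes F → n F'
F → F F becomes F' → F F'
Add F' → ε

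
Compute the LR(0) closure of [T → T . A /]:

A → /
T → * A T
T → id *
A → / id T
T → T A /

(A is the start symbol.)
{ [A → . / id T], [A → . /], [T → T . A /] }

To compute CLOSURE, for each item [A → α.Bβ] where B is a non-terminal, add [B → .γ] for all productions B → γ; repeat for the newly added items until nothing changes.

Start with: [T → T . A /]
  [T → T . A /] has the dot before A: add [A → . /], [A → . / id T]
No further items can be added.

CLOSURE = { [A → . / id T], [A → . /], [T → T . A /] }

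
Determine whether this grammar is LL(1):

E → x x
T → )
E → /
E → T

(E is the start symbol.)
A grammar is LL(1) if for each non-terminal N with multiple productions, the predict sets of those productions are pairwise disjoint, where PREDICT(N → α) = (FIRST(α) \ {ε}) ∪ (FOLLOW(N) if α ⇒* ε).

Relevant sets:
  FIRST(T) = { ')' }

For E:
  PREDICT(E → x x) = { 'x' }
  PREDICT(E → '/') = { '/' }
  PREDICT(E → T) = { ')' }
T has a single production, so nothing to check there.

All predict sets are disjoint. The grammar IS LL(1).

Answer: Yes, the grammar is LL(1).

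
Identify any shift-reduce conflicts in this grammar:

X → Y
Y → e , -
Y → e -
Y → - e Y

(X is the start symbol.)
No shift-reduce conflicts

A shift-reduce conflict occurs when an LR(0) state has both:
  - a complete (reduce) item [A → α .] (dot at the end), and
  - a shift item [B → β . c γ] (dot before a terminal).

Augment with X' → X and build the canonical LR(0) collection (I0 = CLOSURE({[X' → . X]}), then GOTO on every symbol after a dot until no new states appear). It has 10 states:
  I0: { [X → . Y], [X' → . X], [Y → . - e Y], [Y → . e , -], [Y → . e -] }  — shift
  I1: { [Y → - . e Y] }  — shift
  I2: { [X' → X .] }  — accept
  I3: { [X → Y .] }  — reduce
  I4: { [Y → e . , -], [Y → e . -] }  — shift
  I5: { [Y → e , . -] }  — shift
  I6: { [Y → e - .] }  — reduce
  I7: { [Y → e , - .] }  — reduce
  I8: { [Y → - e . Y], [Y → . - e Y], [Y → . e , -], [Y → . e -] }  — shift
  I9: { [Y → - e Y .] }  — reduce

No state contains both a complete item and a shift item.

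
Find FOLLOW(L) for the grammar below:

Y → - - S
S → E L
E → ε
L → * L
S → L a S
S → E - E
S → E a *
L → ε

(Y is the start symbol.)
{ $, 'a' }

To compute FOLLOW(L), find every occurrence of L on a right-hand side N → α L β: add FIRST(β) \ {ε}, and if β is empty or nullable also add FOLLOW(N). Iterate to a fixed point.

In S → E L: L is at the end, add FOLLOW(S)
In L → * L: L is at the end; this adds FOLLOW(L) to itself — nothing new
In S → L a S: L is followed by a S, add FIRST(a S) \ {ε} = { 'a' }

The FOLLOW sets referred to above (computed the same way, to a fixed point):
  FOLLOW(S) = { $ }

Taking the union: FOLLOW(L) = { $, 'a' }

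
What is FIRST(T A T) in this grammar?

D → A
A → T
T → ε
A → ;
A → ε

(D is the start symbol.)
{ ';', ε }

FIRST sets of the non-terminals involved (from the grammar, by fixed-point iteration):
  FIRST(T) = { ε }
  FIRST(A) = { ';', ε }

To compute FIRST(T A T), process the symbols left to right:
Symbol T is a non-terminal. Add FIRST(T) \ {ε} = { }
T is nullable (ε ∈ FIRST(T)), continue to the next symbol.
Symbol A is a non-terminal. Add FIRST(A) \ {ε} = { ';' }
A is nullable (ε ∈ FIRST(A)), continue to the next symbol.
Symbol T is a non-terminal. Add FIRST(T) \ {ε} = { }
T is nullable (ε ∈ FIRST(T)), continue to the next symbol.
All symbols are nullable, so ε is in the result.
FIRST(T A T) = { ';', ε }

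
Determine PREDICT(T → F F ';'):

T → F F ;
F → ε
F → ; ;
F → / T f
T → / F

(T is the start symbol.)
PREDICT(T → F F ';') = (FIRST(RHS) \ {ε}) ∪ (FOLLOW(T) if ε ∈ FIRST(RHS), i.e. RHS ⇒* ε)
FIRST(F) = { '/', ';', ε }
FIRST(F F ';') = { '/', ';' }
ε ∉ FIRST(F F ';'), so FOLLOW(T) is not added.
PREDICT(T → F F ';') = { '/', ';' }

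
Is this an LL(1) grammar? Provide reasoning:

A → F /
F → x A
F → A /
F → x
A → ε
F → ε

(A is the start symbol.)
A grammar is LL(1) if for each non-terminal N with multiple productions, the predict sets of those productions are pairwise disjoint, where PREDICT(N → α) = (FIRST(α) \ {ε}) ∪ (FOLLOW(N) if α ⇒* ε).

Relevant sets:
  FIRST(F) = { '/', 'x', ε }
  FIRST(A) = { '/', 'x', ε }
  FOLLOW(A) = { $, '/' }
  FOLLOW(F) = { '/' }

For A:
  PREDICT(A → F '/') = { '/', 'x' }
  PREDICT(A → ε) = { $, '/' }
For F:
  PREDICT(F → x A) = { 'x' }
  PREDICT(F → A '/') = { '/', 'x' }
  PREDICT(F → x) = { 'x' }
  PREDICT(F → ε) = { '/' }

Conflict found: Predict set conflict for A: { '/' }
The grammar is NOT LL(1).

Answer: No. Predict set conflict for A: { '/' }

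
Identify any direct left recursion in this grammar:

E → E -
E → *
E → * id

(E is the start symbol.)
Direct left recursion occurs when N → N α for some non-terminal N (the right-hand side begins with the left-hand side itself).

E → E -: LEFT RECURSIVE (starts with E)
E → *: starts with '*'
E → * id: starts with '*'

The grammar has direct left recursion on: E.

Answer: Yes, E is left-recursive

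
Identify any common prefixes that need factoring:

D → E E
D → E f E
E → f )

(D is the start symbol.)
Left-factoring is needed when two productions for the same non-terminal
share a common prefix on the right-hand side.

Productions for D:
  D → E E
  D → E f E

Found common prefix 'E' in productions for D

Answer: Yes, D has productions with common prefix 'E'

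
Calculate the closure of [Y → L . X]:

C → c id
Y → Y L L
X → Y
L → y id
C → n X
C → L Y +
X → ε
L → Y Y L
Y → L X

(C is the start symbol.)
To compute CLOSURE, for each item [A → α.Bβ] where B is a non-terminal, add [B → .γ] for all productions B → γ; repeat for the newly added items until nothing changes.

Start with: [Y → L . X]
  [Y → L . X] has the dot before X: add [X → . Y], [X → .]
  [X → . Y] has the dot before Y: add [Y → . Y L L], [Y → . L X]
  [Y → . L X] has the dot before L: add [L → . y id], [L → . Y Y L]
No further items can be added.

CLOSURE = { [L → . Y Y L], [L → . y id], [X → . Y], [X → .], [Y → . L X], [Y → . Y L L], [Y → L . X] }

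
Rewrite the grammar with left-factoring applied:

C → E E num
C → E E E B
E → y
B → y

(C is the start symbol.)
C → E E C'
C' → num
C' → E B
E → y
B → y

Left-factoring transforms A → αβ₁ | αβ₂ into A → αA' and A' → β₁ | β₂
(α is the longest common prefix among the alternatives). Repeat until
no nonterminal has two alternatives with a common prefix.

Round 1: C has alternatives sharing prefix 'E E'. Introduce C': C → E E C'
  Add: C' → num
  Add: C' → E B

No remaining common prefixes — done.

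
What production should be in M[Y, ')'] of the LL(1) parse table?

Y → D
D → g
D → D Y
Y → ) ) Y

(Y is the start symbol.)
To find M[Y, ')'], we find productions for Y where ')' is in the predict set (PREDICT(N → α) = (FIRST(α) \ {ε}) ∪ (FOLLOW(N) if α ⇒* ε)).

Relevant sets:
  FIRST(D) = { 'g' }

Y → D: PREDICT = { 'g' }
Y → ) ) Y: PREDICT = { ')' }
  ')' is in predict set, so this production goes in M[Y, ')']

M[Y, ')'] = Y → ) ) Y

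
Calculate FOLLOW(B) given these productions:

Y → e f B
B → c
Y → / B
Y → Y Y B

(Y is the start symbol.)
{ $, '/', 'c', 'e' }

To compute FOLLOW(B), find every occurrence of B on a right-hand side N → α B β: add FIRST(β) \ {ε}, and if β is empty or nullable also add FOLLOW(N). Iterate to a fixed point.

In Y → e f B: B is at the end, add FOLLOW(Y)
In Y → / B: B is at the end, add FOLLOW(Y)
In Y → Y Y B: B is at the end, add FOLLOW(Y)

The FOLLOW sets referred to above (computed the same way, to a fixed point):
  FOLLOW(Y) = { $, '/', 'c', 'e' }

Taking the union: FOLLOW(B) = { $, '/', 'c', 'e' }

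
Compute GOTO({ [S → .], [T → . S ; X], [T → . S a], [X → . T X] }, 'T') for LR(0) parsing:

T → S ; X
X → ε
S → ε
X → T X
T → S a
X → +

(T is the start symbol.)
GOTO(I, 'T') = CLOSURE({ [A → αX.β] : [A → α.Xβ] ∈ I, X = 'T' })

Items with dot before 'T', with the dot advanced:
  [X → . T X] → [X → T . X]
Closure of the advanced items:
  [X → T . X] has the dot before X: add [X → .], [X → . T X], [X → . +]
  [X → . T X] has the dot before T: add [T → . S ; X], [T → . S a]
  [T → . S ; X] has the dot before S: add [S → .]

GOTO = { [S → .], [T → . S ; X], [T → . S a], [X → . +], [X → . T X], [X → .], [X → T . X] }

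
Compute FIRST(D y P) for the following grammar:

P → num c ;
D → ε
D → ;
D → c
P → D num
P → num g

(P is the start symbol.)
{ ';', 'c', 'y' }

FIRST sets of the non-terminals involved (from the grammar, by fixed-point iteration):
  FIRST(D) = { ';', 'c', ε }

To compute FIRST(D y P), process the symbols left to right:
Symbol D is a non-terminal. Add FIRST(D) \ {ε} = { ';', 'c' }
D is nullable (ε ∈ FIRST(D)), continue to the next symbol.
Symbol y is a terminal. Add 'y' and stop.
FIRST(D y P) = { ';', 'c', 'y' }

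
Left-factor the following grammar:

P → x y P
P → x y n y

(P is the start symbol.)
P → x y P'
P' → P
P' → n y

Left-factoring transforms A → αβ₁ | αβ₂ into A → αA' and A' → β₁ | β₂
(α is the longest common prefix among the alternatives). Repeat until
no nonterminal has two alternatives with a common prefix.

Round 1: P has alternatives sharing prefix 'x y'. Introduce P': P → x y P'
  Add: P' → P
  Add: P' → n y

No remaining common prefixes — done.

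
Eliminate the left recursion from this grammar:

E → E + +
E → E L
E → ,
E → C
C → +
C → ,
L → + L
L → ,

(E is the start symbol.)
E is directly left-recursive. The standard transformation for
  A → A α₁ | ... | A α_m | β₁ | ... | β_n
is
  A  → β₁ A' | ... | β_n A'
  A' → α₁ A' | ... | α_m A' | ε

E → , becomes E → , E'
E → C becomes E → C E'
E → E + + becomes E' → + + E'
E → E L becomes E' → L E'
Add E' → ε

Productions for other non-terminals are unchanged:
  C → +
  C → ,
  L → + L
  L → ,

Resulting grammar:
E → , E'
E → C E'
E' → + + E'
E' → L E'
E' → ε
C → +
C → ,
L → + L
L → ,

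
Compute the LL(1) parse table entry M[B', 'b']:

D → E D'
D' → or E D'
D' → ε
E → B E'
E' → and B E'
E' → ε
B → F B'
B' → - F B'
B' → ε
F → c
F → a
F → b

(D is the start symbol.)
To find M[B', 'b'], we find productions for B' where 'b' is in the predict set (PREDICT(N → α) = (FIRST(α) \ {ε}) ∪ (FOLLOW(N) if α ⇒* ε)).

Relevant sets:
  FOLLOW(B') = { $, 'and', 'or' }

B' → - F B': PREDICT = { '-' }
B' → ε: PREDICT = { $, 'and', 'or' }

M[B', 'b'] is empty (no production applies)

Answer: Empty (error entry)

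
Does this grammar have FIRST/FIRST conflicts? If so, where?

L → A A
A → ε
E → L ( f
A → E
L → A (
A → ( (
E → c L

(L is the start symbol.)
Yes. L → A A / L → A '(' on { '(', 'c' }; A → E / A → '(' '(' on { '(' }; E → L '(' f / E → c L on { 'c' }

FIRST sets of the non-terminals at (or reachable through a nullable prefix from) the front of some alternative:
  FIRST(A) = { '(', 'c', ε }
  FIRST(E) = { '(', 'c' }
  FIRST(L) = { '(', 'c', ε }

Productions for L:
  L → A A: FIRST = { '(', 'c', ε }
  L → A (: FIRST = { '(', 'c' }
Productions for A:
  A → ε: FIRST = { ε }
  A → E: FIRST = { '(', 'c' }
  A → ( (: FIRST = { '(' }
Productions for E:
  E → L ( f: FIRST = { '(', 'c' }
  E → c L: FIRST = { 'c' }

Conflict for L: L → A A and L → A (
  Overlap: { '(', 'c' }
Conflict for A: A → E and A → ( (
  Overlap: { '(' }
Conflict for E: E → L ( f and E → c L
  Overlap: { 'c' }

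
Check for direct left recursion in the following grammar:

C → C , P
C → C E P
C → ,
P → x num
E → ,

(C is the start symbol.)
Yes, C is left-recursive

C → C , P: LEFT RECURSIVE (starts with C)
C → C E P: LEFT RECURSIVE (starts with C)
C → ,: starts with ','
P → x num: starts with x
E → ,: starts with ','

The grammar has direct left recursion on: C.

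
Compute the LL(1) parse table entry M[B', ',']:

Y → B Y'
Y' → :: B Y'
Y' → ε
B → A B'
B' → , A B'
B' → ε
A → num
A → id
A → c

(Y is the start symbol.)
B' → , A B'

To find M[B', ','], we find productions for B' where ',' is in the predict set (PREDICT(N → α) = (FIRST(α) \ {ε}) ∪ (FOLLOW(N) if α ⇒* ε)).

Relevant sets:
  FOLLOW(B') = { $, '::' }

B' → , A B': PREDICT = { ',' }
  ',' is in predict set, so this production goes in M[B', ',']
B' → ε: PREDICT = { $, '::' }

M[B', ','] = B' → , A B'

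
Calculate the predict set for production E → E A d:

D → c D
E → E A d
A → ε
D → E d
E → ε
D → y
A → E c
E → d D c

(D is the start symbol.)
PREDICT(E → E A d) = (FIRST(RHS) \ {ε}) ∪ (FOLLOW(E) if ε ∈ FIRST(RHS), i.e. RHS ⇒* ε)
FIRST(E) = { 'c', 'd', ε }
FIRST(A) = { 'c', 'd', ε }
FIRST(E A d) = { 'c', 'd' }
ε ∉ FIRST(E A d), so FOLLOW(E) is not added.
PREDICT(E → E A d) = { 'c', 'd' }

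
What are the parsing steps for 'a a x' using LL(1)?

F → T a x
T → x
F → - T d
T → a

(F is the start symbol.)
Stack is shown with the top on the left.

Stack    Input    Action
------------------------
F $      a a x $  output F → T a x
T a x $  a a x $  output T → a
a a x $  a a x $  match 'a'
a x $    a x $    match 'a'
x $      x $      match 'x'
$        $        accept

The string is accepted.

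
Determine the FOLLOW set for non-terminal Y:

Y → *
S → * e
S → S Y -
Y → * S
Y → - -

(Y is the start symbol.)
{ $, '-' }

To compute FOLLOW(Y), find every occurrence of Y on a right-hand side N → α Y β: add FIRST(β) \ {ε}, and if β is empty or nullable also add FOLLOW(N). Iterate to a fixed point.

Y is the start symbol, so $ ∈ FOLLOW(Y).
In S → S Y -: Y is followed by '-', add FIRST('-') \ {ε} = { '-' }

Taking the union: FOLLOW(Y) = { $, '-' }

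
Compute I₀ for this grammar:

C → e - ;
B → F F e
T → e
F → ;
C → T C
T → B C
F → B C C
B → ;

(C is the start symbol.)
{ [B → . ;], [B → . F F e], [C → . T C], [C → . e - ;], [C' → . C], [F → . ;], [F → . B C C], [T → . B C], [T → . e] }

First, augment the grammar with C' → C
I₀ = CLOSURE({ [C' → . C] }):
  [C' → . C] has the dot before C: add [C → . e - ;], [C → . T C]
  [C → . T C] has the dot before T: add [T → . e], [T → . B C]
  [T → . B C] has the dot before B: add [B → . F F e], [B → . ;]
  [B → . F F e] has the dot before F: add [F → . ;], [F → . B C C]
No further items can be added.

I₀ = { [B → . ;], [B → . F F e], [C → . T C], [C → . e - ;], [C' → . C], [F → . ;], [F → . B C C], [T → . B C], [T → . e] }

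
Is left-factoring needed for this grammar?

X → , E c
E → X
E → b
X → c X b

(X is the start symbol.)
Left-factoring is needed when two productions for the same non-terminal
share a common prefix on the right-hand side.

Productions for X:
  X → , E c
  X → c X b
Productions for E:
  E → X
  E → b

No common prefixes found.

Answer: No, left-factoring is not needed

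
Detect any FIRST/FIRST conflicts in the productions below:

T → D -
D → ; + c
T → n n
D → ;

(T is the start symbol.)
A FIRST/FIRST conflict occurs when two productions N → α and N → β for the same non-terminal have FIRST(α) ∩ FIRST(β) ≠ ∅ (with ε ∈ FIRST of a nullable right-hand side, so two nullable alternatives also conflict).

FIRST sets of the non-terminals at (or reachable through a nullable prefix from) the front of some alternative:
  FIRST(D) = { ';' }

Productions for T:
  T → D -: FIRST = { ';' }
  T → n n: FIRST = { 'n' }
Productions for D:
  D → ; + c: FIRST = { ';' }
  D → ;: FIRST = { ';' }

Conflict for D: D → ; + c and D → ;
  Overlap: { ';' }

Answer: Yes. D → ';' '+' c / D → ';' on { ';' }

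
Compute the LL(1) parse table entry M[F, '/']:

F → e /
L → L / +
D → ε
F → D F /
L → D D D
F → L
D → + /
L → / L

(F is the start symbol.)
F → D F /, F → L

To find M[F, '/'], we find productions for F where '/' is in the predict set (PREDICT(N → α) = (FIRST(α) \ {ε}) ∪ (FOLLOW(N) if α ⇒* ε)).

Relevant sets:
  FIRST(D) = { '+', ε }
  FIRST(F) = { '+', '/', 'e', ε }
  FIRST(L) = { '+', '/', ε }
  FOLLOW(F) = { $, '/' }

F → e /: PREDICT = { 'e' }
F → D F /: PREDICT = { '+', '/', 'e' }
  '/' is in predict set, so this production goes in M[F, '/']
F → L: PREDICT = { $, '+', '/' }
  '/' is in predict set, so this production goes in M[F, '/']

M[F, '/'] = F → D F /, F → L  (a multiply-defined cell — the grammar is not LL(1))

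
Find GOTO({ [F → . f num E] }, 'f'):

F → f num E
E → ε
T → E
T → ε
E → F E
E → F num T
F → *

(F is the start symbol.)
{ [F → f . num E] }

GOTO(I, 'f') = CLOSURE({ [A → αX.β] : [A → α.Xβ] ∈ I, X = 'f' })

Items with dot before 'f', with the dot advanced:
  [F → . f num E] → [F → f . num E]
Closure adds nothing (no advanced item has the dot before a non-terminal).

GOTO = { [F → f . num E] }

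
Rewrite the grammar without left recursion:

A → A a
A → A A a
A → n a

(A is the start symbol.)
A → n a A'
A' → a A'
A' → A a A'
A' → ε

A is directly left-recursive. The standard transformation for
  A → A α₁ | ... | A α_m | β₁ | ... | β_n
is
  A  → β₁ A' | ... | β_n A'
  A' → α₁ A' | ... | α_m A' | ε

A → n a becomes A → n a A'
A → A a becomes A' → a A'
A → A A a becomes A' → A a A'
Add A' → ε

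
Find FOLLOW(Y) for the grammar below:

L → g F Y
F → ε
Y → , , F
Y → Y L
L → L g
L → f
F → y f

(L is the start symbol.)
To compute FOLLOW(Y), find every occurrence of Y on a right-hand side N → α Y β: add FIRST(β) \ {ε}, and if β is empty or nullable also add FOLLOW(N). Iterate to a fixed point.

In L → g F Y: Y is at the end, add FOLLOW(L)
In Y → Y L: Y is followed by L, add FIRST(L) \ {ε} = { 'f', 'g' }

The FOLLOW sets referred to above (computed the same way, to a fixed point):
  FOLLOW(L) = { $, 'f', 'g' }

Taking the union: FOLLOW(Y) = { $, 'f', 'g' }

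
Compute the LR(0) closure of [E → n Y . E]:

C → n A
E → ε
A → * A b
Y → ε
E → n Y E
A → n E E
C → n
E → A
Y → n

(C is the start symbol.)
To compute CLOSURE, for each item [A → α.Bβ] where B is a non-terminal, add [B → .γ] for all productions B → γ; repeat for the newly added items until nothing changes.

Start with: [E → n Y . E]
  [E → n Y . E] has the dot before E: add [E → .], [E → . n Y E], [E → . A]
  [E → . A] has the dot before A: add [A → . * A b], [A → . n E E]
No further items can be added.

CLOSURE = { [A → . * A b], [A → . n E E], [E → . A], [E → . n Y E], [E → .], [E → n Y . E] }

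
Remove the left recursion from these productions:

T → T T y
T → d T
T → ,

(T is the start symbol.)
T is directly left-recursive. The standard transformation for
  A → A α₁ | ... | A α_m | β₁ | ... | β_n
is
  A  → β₁ A' | ... | β_n A'
  A' → α₁ A' | ... | α_m A' | ε

T → d T becomes T → d T T'
T → , becomes T → , T'
T → T T y becomes T' → T y T'
Add T' → ε

Resulting grammar:
T → d T T'
T → , T'
T' → T y T'
T' → ε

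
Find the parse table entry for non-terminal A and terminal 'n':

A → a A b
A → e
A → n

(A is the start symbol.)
To find M[A, 'n'], we find productions for A where 'n' is in the predict set (PREDICT(N → α) = (FIRST(α) \ {ε}) ∪ (FOLLOW(N) if α ⇒* ε)).

A → a A b: PREDICT = { 'a' }
A → e: PREDICT = { 'e' }
A → n: PREDICT = { 'n' }
  'n' is in predict set, so this production goes in M[A, 'n']

M[A, 'n'] = A → n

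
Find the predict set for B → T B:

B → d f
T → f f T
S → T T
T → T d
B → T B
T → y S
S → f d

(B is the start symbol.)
{ 'f', 'y' }

PREDICT(B → T B) = (FIRST(RHS) \ {ε}) ∪ (FOLLOW(B) if ε ∈ FIRST(RHS), i.e. RHS ⇒* ε)
FIRST(T) = { 'f', 'y' }
FIRST(T B) = { 'f', 'y' }
ε ∉ FIRST(T B), so FOLLOW(B) is not added.
PREDICT(B → T B) = { 'f', 'y' }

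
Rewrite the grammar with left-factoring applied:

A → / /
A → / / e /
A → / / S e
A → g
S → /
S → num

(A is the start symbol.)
Left-factoring transforms A → αβ₁ | αβ₂ into A → αA' and A' → β₁ | β₂
(α is the longest common prefix among the alternatives). Repeat until
no nonterminal has two alternatives with a common prefix.

Round 1: A has alternatives sharing prefix '/ /'. Introduce A': A → / / A'
  Add: A' → ε
  Add: A' → e /
  Add: A' → S e

No remaining common prefixes — done.

Resulting grammar:
A → / / A'
A' → ε
A' → e /
A' → S e
A → g
S → /
S → num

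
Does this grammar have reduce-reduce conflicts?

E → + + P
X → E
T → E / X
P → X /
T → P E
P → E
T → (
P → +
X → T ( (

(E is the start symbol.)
Yes — I6: [P → E .] vs [X → E .]

Augment with E' → E and build the canonical LR(0) collection (I0 = CLOSURE({[E' → . E]}), then GOTO on every symbol after a dot until no new states appear). It has 17 states:
  I0: { [E → . + + P], [E' → . E] }  — shift
  I1: { [E → + . + P] }  — shift
  I2: { [E' → E .] }  — accept
  I3: { [E → + + . P], [E → . + + P], [P → . +], [P → . E], [P → . X /], [T → . (], [T → . E / X], [T → . P E], [X → . E], [X → . T ( (] }  — shift
  I4: { [T → ( .] }  — reduce
  I5: { [E → + . + P], [P → + .] }  — shift, reduce
  I6: { [P → E .], [T → E . / X], [X → E .] }  — shift, 2 reduces
  I7: { [E → + + P .], [E → . + + P], [T → P . E] }  — shift, reduce
  I8: { [X → T . ( (] }  — shift
  I9: { [P → X . /] }  — shift
  I10: { [P → X / .] }  — reduce
  I11: { [X → T ( . (] }  — shift
  I12: { [X → T ( ( .] }  — reduce
  I13: { [T → P E .] }  — reduce
  I14: { [E → . + + P], [P → . +], [P → . E], [P → . X /], [T → . (], [T → . E / X], [T → . P E], [T → E / . X], [X → . E], [X → . T ( (] }  — shift
  I15: { [E → . + + P], [T → P . E] }  — shift
  I16: { [P → X . /], [T → E / X .] }  — shift, reduce

I6 contains complete items [P → E .], [X → E .] — reduce-reduce conflict.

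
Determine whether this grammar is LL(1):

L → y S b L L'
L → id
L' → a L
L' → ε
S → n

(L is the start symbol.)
No. Predict set conflict for L': { 'a' }

A grammar is LL(1) if for each non-terminal N with multiple productions, the predict sets of those productions are pairwise disjoint, where PREDICT(N → α) = (FIRST(α) \ {ε}) ∪ (FOLLOW(N) if α ⇒* ε).

Relevant sets:
  FOLLOW(L') = { $, 'a' }

For L:
  PREDICT(L → y S b L L') = { 'y' }
  PREDICT(L → id) = { 'id' }
For L':
  PREDICT(L' → a L) = { 'a' }
  PREDICT(L' → ε) = { $, 'a' }
S has a single production, so nothing to check there.

Conflict found: Predict set conflict for L': { 'a' }
The grammar is NOT LL(1).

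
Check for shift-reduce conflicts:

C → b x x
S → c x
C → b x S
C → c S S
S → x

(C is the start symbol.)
A shift-reduce conflict occurs when an LR(0) state has both:
  - a complete (reduce) item [A → α .] (dot at the end), and
  - a shift item [B → β . c γ] (dot before a terminal).

Augment with C' → C and build the canonical LR(0) collection (I0 = CLOSURE({[C' → . C]}), then GOTO on every symbol after a dot until no new states appear). It has 12 states:
  I0: { [C → . b x S], [C → . b x x], [C → . c S S], [C' → . C] }  — shift
  I1: { [C' → C .] }  — accept
  I2: { [C → b . x S], [C → b . x x] }  — shift
  I3: { [C → c . S S], [S → . c x], [S → . x] }  — shift
  I4: { [C → c S . S], [S → . c x], [S → . x] }  — shift
  I5: { [S → c . x] }  — shift
  I6: { [S → x .] }  — reduce
  I7: { [S → c x .] }  — reduce
  I8: { [C → c S S .] }  — reduce
  I9: { [C → b x . S], [C → b x . x], [S → . c x], [S → . x] }  — shift
  I10: { [C → b x S .] }  — reduce
  I11: { [C → b x x .], [S → x .] }  — 2 reduces

No state contains both a complete item and a shift item.

Answer: No shift-reduce conflicts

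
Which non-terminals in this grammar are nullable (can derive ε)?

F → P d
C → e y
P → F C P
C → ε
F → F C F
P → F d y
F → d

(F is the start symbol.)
{ 'C' }

A non-terminal is nullable if it can derive ε (the empty string): either it has an ε-production, or it has a production whose right-hand side consists entirely of nullable non-terminals.

ε-productions: C → ε
So C is immediately nullable.
No further non-terminal can be added: every production for the remaining non-terminals contains a terminal or a non-nullable non-terminal.
Nullable = { 'C' }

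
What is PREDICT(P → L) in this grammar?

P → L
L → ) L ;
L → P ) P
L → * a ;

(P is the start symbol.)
PREDICT(P → L) = (FIRST(RHS) \ {ε}) ∪ (FOLLOW(P) if ε ∈ FIRST(RHS), i.e. RHS ⇒* ε)
FIRST(L) = { ')', '*' }
FIRST(L) = { ')', '*' }
ε ∉ FIRST(L), so FOLLOW(P) is not added.
PREDICT(P → L) = { ')', '*' }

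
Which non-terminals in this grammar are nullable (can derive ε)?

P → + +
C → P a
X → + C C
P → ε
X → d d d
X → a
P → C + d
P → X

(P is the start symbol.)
{ 'P' }

A non-terminal is nullable if it can derive ε (the empty string): either it has an ε-production, or it has a production whose right-hand side consists entirely of nullable non-terminals.

ε-productions: P → ε
So P is immediately nullable.
No further non-terminal can be added: every production for the remaining non-terminals contains a terminal or a non-nullable non-terminal.
Nullable = { 'P' }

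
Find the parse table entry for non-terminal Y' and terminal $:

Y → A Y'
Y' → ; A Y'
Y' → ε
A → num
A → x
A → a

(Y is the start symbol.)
Y' → ε

To find M[Y', $], we find productions for Y' where $ is in the predict set (PREDICT(N → α) = (FIRST(α) \ {ε}) ∪ (FOLLOW(N) if α ⇒* ε)).

Relevant sets:
  FOLLOW(Y') = { $ }

Y' → ; A Y': PREDICT = { ';' }
Y' → ε: PREDICT = { $ }
  $ is in predict set, so this production goes in M[Y', $]

M[Y', $] = Y' → ε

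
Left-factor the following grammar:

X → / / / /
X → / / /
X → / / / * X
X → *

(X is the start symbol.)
Left-factoring transforms A → αβ₁ | αβ₂ into A → αA' and A' → β₁ | β₂
(α is the longest common prefix among the alternatives). Repeat until
no nonterminal has two alternatives with a common prefix.

Round 1: X has alternatives sharing prefix '/ / /'. Introduce X': X → / / / X'
  Add: X' → /
  Add: X' → ε
  Add: X' → * X

No remaining common prefixes — done.

Resulting grammar:
X → / / / X'
X' → /
X' → ε
X' → * X
X → *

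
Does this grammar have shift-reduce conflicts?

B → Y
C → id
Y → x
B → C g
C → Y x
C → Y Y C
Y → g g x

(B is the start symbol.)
Yes — I3: [B → Y .] vs [C → Y . x]

Augment with B' → B and build the canonical LR(0) collection (I0 = CLOSURE({[B' → . B]}), then GOTO on every symbol after a dot until no new states appear). It has 14 states:
  I0: { [B → . C g], [B → . Y], [B' → . B], [C → . Y Y C], [C → . Y x], [C → . id], [Y → . g g x], [Y → . x] }  — shift
  I1: { [B' → B .] }  — accept
  I2: { [B → C . g] }  — shift
  I3: { [B → Y .], [C → Y . Y C], [C → Y . x], [Y → . g g x], [Y → . x] }  — shift, reduce
  I4: { [Y → g . g x] }  — shift
  I5: { [C → id .] }  — reduce
  I6: { [Y → x .] }  — reduce
  I7: { [Y → g g . x] }  — shift
  I8: { [Y → g g x .] }  — reduce
  I9: { [C → . Y Y C], [C → . Y x], [C → . id], [C → Y Y . C], [Y → . g g x], [Y → . x] }  — shift
  I10: { [C → Y x .], [Y → x .] }  — 2 reduces
  I11: { [C → Y Y C .] }  — reduce
  I12: { [C → Y . Y C], [C → Y . x], [Y → . g g x], [Y → . x] }  — shift
  I13: { [B → C g .] }  — reduce

I3 contains reduce item [B → Y .] and shift items [C → Y . x], [Y → . g g x], [Y → . x] — shift-reduce conflict.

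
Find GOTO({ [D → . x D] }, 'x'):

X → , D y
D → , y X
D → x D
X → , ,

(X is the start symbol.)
{ [D → . , y X], [D → . x D], [D → x . D] }

GOTO(I, 'x') = CLOSURE({ [A → αX.β] : [A → α.Xβ] ∈ I, X = 'x' })

Items with dot before 'x', with the dot advanced:
  [D → . x D] → [D → x . D]
Closure of the advanced items:
  [D → x . D] has the dot before D: add [D → . , y X], [D → . x D]

GOTO = { [D → . , y X], [D → . x D], [D → x . D] }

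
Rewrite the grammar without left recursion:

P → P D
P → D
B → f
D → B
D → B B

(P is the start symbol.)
P → D P'
P' → D P'
P' → ε
B → f
D → B
D → B B

P is directly left-recursive. The standard transformation for
  A → A α₁ | ... | A α_m | β₁ | ... | β_n
is
  A  → β₁ A' | ... | β_n A'
  A' → α₁ A' | ... | α_m A' | ε

P → D becomes P → D P'
P → P D becomes P' → D P'
Add P' → ε

Productions for other non-terminals are unchanged:
  B → f
  D → B
  D → B B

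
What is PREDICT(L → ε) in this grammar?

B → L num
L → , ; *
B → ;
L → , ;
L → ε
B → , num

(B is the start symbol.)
{ 'num' }

PREDICT(L → ε) = (FIRST(RHS) \ {ε}) ∪ (FOLLOW(L) if ε ∈ FIRST(RHS), i.e. RHS ⇒* ε)
The right-hand side is ε (FIRST(ε) = { ε }), so the predict set is FOLLOW(L) = { 'num' }
PREDICT(L → ε) = { 'num' }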